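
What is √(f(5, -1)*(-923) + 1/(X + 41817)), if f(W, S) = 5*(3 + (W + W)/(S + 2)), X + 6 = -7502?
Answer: 3*I*√7846729254254/34309 ≈ 244.94*I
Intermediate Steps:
X = -7508 (X = -6 - 7502 = -7508)
f(W, S) = 15 + 10*W/(2 + S) (f(W, S) = 5*(3 + (2*W)/(2 + S)) = 5*(3 + 2*W/(2 + S)) = 15 + 10*W/(2 + S))
√(f(5, -1)*(-923) + 1/(X + 41817)) = √((5*(6 + 2*5 + 3*(-1))/(2 - 1))*(-923) + 1/(-7508 + 41817)) = √((5*(6 + 10 - 3)/1)*(-923) + 1/34309) = √((5*1*13)*(-923) + 1/34309) = √(65*(-923) + 1/34309) = √(-59995 + 1/34309) = √(-2058368454/34309) = 3*I*√7846729254254/34309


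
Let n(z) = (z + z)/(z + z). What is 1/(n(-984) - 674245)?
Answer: -1/674244 ≈ -1.4831e-6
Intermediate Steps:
n(z) = 1 (n(z) = (2*z)/((2*z)) = (2*z)*(1/(2*z)) = 1)
1/(n(-984) - 674245) = 1/(1 - 674245) = 1/(-674244) = -1/674244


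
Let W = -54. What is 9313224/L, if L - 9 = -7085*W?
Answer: 3104408/127533 ≈ 24.342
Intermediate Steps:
L = 382599 (L = 9 - 7085*(-54) = 9 + 382590 = 382599)
9313224/L = 9313224/382599 = 9313224*(1/382599) = 3104408/127533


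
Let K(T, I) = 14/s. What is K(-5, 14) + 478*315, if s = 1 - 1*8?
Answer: 150568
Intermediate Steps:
s = -7 (s = 1 - 8 = -7)
K(T, I) = -2 (K(T, I) = 14/(-7) = 14*(-⅐) = -2)
K(-5, 14) + 478*315 = -2 + 478*315 = -2 + 150570 = 150568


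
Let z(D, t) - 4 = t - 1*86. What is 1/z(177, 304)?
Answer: 1/222 ≈ 0.0045045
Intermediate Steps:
z(D, t) = -82 + t (z(D, t) = 4 + (t - 1*86) = 4 + (t - 86) = 4 + (-86 + t) = -82 + t)
1/z(177, 304) = 1/(-82 + 304) = 1/222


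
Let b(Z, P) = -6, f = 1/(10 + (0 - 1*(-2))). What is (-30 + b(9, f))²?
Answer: 1296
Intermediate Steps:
f = 1/12 (f = 1/(10 + (0 + 2)) = 1/(10 + 2) = 1/12 ≈ 0.083333)
(-30 + b(9, f))² = (-30 - 6)² = (-36)² = 1296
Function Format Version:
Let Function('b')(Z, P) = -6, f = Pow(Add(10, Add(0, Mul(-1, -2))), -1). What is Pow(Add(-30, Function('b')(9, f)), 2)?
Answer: 1296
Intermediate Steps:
f = Rational(1, 12) (f = Pow(Add(10, Add(0, 2)), -1) = Pow(Add(10, 2), -1) = Pow(12, -1) = Rational(1, 12) ≈ 0.083333)
Pow(Add(-30, Function('b')(9, f)), 2) = Pow(Add(-30, -6), 2) = Pow(-36, 2) = 1296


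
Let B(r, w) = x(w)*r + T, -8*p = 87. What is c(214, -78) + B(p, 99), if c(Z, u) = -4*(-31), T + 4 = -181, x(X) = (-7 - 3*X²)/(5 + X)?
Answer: 1253959/416 ≈ 3014.3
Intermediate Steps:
p = -87/8 (p = -⅛*87 = -87/8 ≈ -10.875)
x(X) = (-7 - 3*X²)/(5 + X)
T = -185 (T = -4 - 181 = -185)
B(r, w) = -185 + r*(-7 - 3*w²)/(5 + w) (B(r, w) = ((-7 - 3*w²)/(5 + w))*r - 185 = r*(-7 - 3*w²)/(5 + w) - 185 = -185 + r*(-7 - 3*w²)/(5 + w))
c(Z, u) = 124
c(214, -78) + B(p, 99) = 124 + (-925 - 185*99 - 1*(-87/8)*(7 + 3*99²))/(5 + 99) = 124 + (-925 - 18315 - 1*(-87/8)*(7 + 3*9801))/104 = 124 + (-925 - 18315 - 1*(-87/8)*(7 + 29403))/104 = 124 + (-925 - 18315 - 1*(-87/8)*29410)/104 = 124 + (-925 - 18315 + 1279335/4)/104 = 124 + (1/104)*(1202375/4) = 124 + 1202375/416 = 1253959/416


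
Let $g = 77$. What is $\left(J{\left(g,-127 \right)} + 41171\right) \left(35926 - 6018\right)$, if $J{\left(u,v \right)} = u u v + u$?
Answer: $-21286570380$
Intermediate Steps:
$J{\left(u,v \right)} = u + v u^{2}$ ($J{\left(u,v \right)} = u^{2} v + u = v u^{2} + u = u + v u^{2}$)
$\left(J{\left(g,-127 \right)} + 41171\right) \left(35926 - 6018\right) = \left(77 \left(1 + 77 \left(-127\right)\right) + 41171\right) \left(35926 - 6018\right) = \left(77 \left(1 - 9779\right) + 41171\right) 29908 = \left(77 \left(-9778\right) + 41171\right) 29908 = \left(-752906 + 41171\right) 29908 = \left(-711735\right) 29908 = -21286570380$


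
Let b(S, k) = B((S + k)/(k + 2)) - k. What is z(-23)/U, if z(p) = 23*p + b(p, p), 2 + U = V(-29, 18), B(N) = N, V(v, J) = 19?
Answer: -10580/357 ≈ -29.636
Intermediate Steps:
U = 17 (U = -2 + 19 = 17)
b(S, k) = -k + (S + k)/(2 + k) (b(S, k) = (S + k)/(k + 2) - k = (S + k)/(2 + k) - k = -k + (S + k)/(2 + k))
z(p) = 23*p - p**2/(2 + p) (z(p) = 23*p + (p - p - p**2)/(2 + p) = 23*p + (-p**2)/(2 + p) = 23*p - p**2/(2 + p))
z(-23)/U = (2*(-23)*(23 + 11*(-23))/(2 - 23))/17 = (2*(-23)*(23 - 253)/(-21))*(1/17) = (2*(-23)*(-1/21)*(-230))*(1/17) = -10580/21*1/17 = -10580/357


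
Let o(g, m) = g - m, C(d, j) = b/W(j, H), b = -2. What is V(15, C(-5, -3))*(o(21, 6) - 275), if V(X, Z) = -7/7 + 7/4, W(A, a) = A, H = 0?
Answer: -195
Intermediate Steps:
C(d, j) = -2/j
V(X, Z) = ¾ (V(X, Z) = -7*⅐ + 7*(¼) = -1 + 7/4 = ¾)
V(15, C(-5, -3))*(o(21, 6) - 275) = 3*((21 - 1*6) - 275)/4 = 3*((21 - 6) - 275)/4 = 3*(15 - 275)/4 = (¾)*(-260) = -195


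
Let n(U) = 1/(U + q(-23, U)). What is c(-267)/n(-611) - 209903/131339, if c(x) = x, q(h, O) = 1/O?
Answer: 77463584837/474841 ≈ 1.6314e+5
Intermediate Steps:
n(U) = 1/(U + 1/U)
c(-267)/n(-611) - 209903/131339 = -267/((-611/(1 + (-611)²))) - 209903/131339 = -267/((-611/(1 + 373321))) - 209903*1/131339 = -267/((-611/373322)) - 209903/131339 = -267/((-611*1/373322)) - 209903/131339 = -267/(-611/373322) - 209903/131339 = -267*(-373322/611) - 209903/131339 = 99676974/611 - 209903/131339 = 77463584837/474841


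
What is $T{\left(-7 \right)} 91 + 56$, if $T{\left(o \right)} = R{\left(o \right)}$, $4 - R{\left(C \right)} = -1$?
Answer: $511$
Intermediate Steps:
$R{\left(C \right)} = 5$ ($R{\left(C \right)} = 4 - -1 = 4 + 1 = 5$)
$T{\left(o \right)} = 5$
$T{\left(-7 \right)} 91 + 56 = 5 \cdot 91 + 56 = 455 + 56 = 511$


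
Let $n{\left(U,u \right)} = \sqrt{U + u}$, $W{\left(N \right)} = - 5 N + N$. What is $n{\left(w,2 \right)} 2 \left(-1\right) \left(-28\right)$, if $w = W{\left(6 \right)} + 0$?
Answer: $56 i \sqrt{22} \approx 262.66 i$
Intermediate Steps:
$W{\left(N \right)} = - 4 N$
$w = -24$ ($w = \left(-4\right) 6 + 0 = -24 + 0 = -24$)
$n{\left(w,2 \right)} 2 \left(-1\right) \left(-28\right) = \sqrt{-24 + 2} \cdot 2 \left(-1\right) \left(-28\right) = \sqrt{-22} \left(-2\right) \left(-28\right) = i \sqrt{22} \left(-2\right) \left(-28\right) = - 2 i \sqrt{22} \left(-28\right) = 56 i \sqrt{22}$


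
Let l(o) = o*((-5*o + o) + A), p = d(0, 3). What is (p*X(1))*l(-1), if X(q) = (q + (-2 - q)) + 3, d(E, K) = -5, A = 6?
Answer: 50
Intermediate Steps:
p = -5
l(o) = o*(6 - 4*o) (l(o) = o*((-5*o + o) + 6) = o*(-4*o + 6) = o*(6 - 4*o))
X(q) = 1 (X(q) = -2 + 3 = 1)
(p*X(1))*l(-1) = (-5*1)*(2*(-1)*(3 - 2*(-1))) = -10*(-1)*(3 + 2) = -10*(-1)*5 = -5*(-10) = 50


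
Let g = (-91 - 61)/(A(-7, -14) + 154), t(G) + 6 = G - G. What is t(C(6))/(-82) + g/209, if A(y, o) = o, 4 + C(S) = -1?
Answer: 1073/15785 ≈ 0.067976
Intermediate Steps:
C(S) = -5 (C(S) = -4 - 1 = -5)
t(G) = -6 (t(G) = -6 + (G - G) = -6 + 0 = -6)
g = -38/35 (g = (-91 - 61)/(-14 + 154) = -152/140 = -152*1/140 = -38/35 ≈ -1.0857)
t(C(6))/(-82) + g/209 = -6/(-82) - 38/35/209 = -6*(-1/82) - 38/35*1/209 = 3/41 - 2/385 = 1073/15785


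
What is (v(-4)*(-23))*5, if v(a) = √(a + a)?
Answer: -230*I*√2 ≈ -325.27*I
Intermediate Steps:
v(a) = √2*√a (v(a) = √(2*a) = √2*√a)
(v(-4)*(-23))*5 = ((√2*√(-4))*(-23))*5 = ((√2*(2*I))*(-23))*5 = ((2*I*√2)*(-23))*5 = -46*I*√2*5 = -230*I*√2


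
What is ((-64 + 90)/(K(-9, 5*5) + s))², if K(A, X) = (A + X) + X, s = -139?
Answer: 169/2401 ≈ 0.070387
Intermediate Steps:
K(A, X) = A + 2*X
((-64 + 90)/(K(-9, 5*5) + s))² = ((-64 + 90)/((-9 + 2*(5*5)) - 139))² = (26/((-9 + 2*25) - 139))² = (26/((-9 + 50) - 139))² = (26/(41 - 139))² = (26/(-98))² = (26*(-1/98))² = (-13/49)² = 169/2401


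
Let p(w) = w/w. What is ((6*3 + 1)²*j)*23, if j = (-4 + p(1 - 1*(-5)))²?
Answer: 74727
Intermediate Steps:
p(w) = 1
j = 9 (j = (-4 + 1)² = (-3)² = 9)
((6*3 + 1)²*j)*23 = ((6*3 + 1)²*9)*23 = ((18 + 1)²*9)*23 = (19²*9)*23 = (361*9)*23 = 3249*23 = 74727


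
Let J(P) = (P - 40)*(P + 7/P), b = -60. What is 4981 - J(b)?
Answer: -3092/3 ≈ -1030.7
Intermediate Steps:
J(P) = (-40 + P)*(P + 7/P)
4981 - J(b) = 4981 - (7 + (-60)² - 280/(-60) - 40*(-60)) = 4981 - (7 + 3600 - 280*(-1/60) + 2400) = 4981 - (7 + 3600 + 14/3 + 2400) = 4981 - 1*18035/3 = 4981 - 18035/3 = -3092/3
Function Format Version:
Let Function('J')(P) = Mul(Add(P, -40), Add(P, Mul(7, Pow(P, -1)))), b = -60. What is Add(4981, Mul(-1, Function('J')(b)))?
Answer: Rational(-3092, 3) ≈ -1030.7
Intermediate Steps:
Function('J')(P) = Mul(Add(-40, P), Add(P, Mul(7, Pow(P, -1))))
Add(4981, Mul(-1, Function('J')(b))) = Add(4981, Mul(-1, Add(7, Pow(-60, 2), Mul(-280, Pow(-60, -1)), Mul(-40, -60)))) = Add(4981, Mul(-1, Add(7, 3600, Mul(-280, Rational(-1, 60)), 2400))) = Add(4981, Mul(-1, Add(7, 3600, Rational(14, 3), 2400))) = Add(4981, Mul(-1, Rational(18035, 3))) = Add(4981, Rational(-18035, 3)) = Rational(-3092, 3)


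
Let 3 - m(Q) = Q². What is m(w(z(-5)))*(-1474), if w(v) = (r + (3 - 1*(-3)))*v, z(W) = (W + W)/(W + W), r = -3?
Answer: 8844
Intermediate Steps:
z(W) = 1 (z(W) = (2*W)/((2*W)) = (2*W)*(1/(2*W)) = 1)
w(v) = 3*v (w(v) = (-3 + (3 - 1*(-3)))*v = (-3 + (3 + 3))*v = (-3 + 6)*v = 3*v)
m(Q) = 3 - Q²
m(w(z(-5)))*(-1474) = (3 - (3*1)²)*(-1474) = (3 - 1*3²)*(-1474) = (3 - 1*9)*(-1474) = (3 - 9)*(-1474) = -6*(-1474) = 8844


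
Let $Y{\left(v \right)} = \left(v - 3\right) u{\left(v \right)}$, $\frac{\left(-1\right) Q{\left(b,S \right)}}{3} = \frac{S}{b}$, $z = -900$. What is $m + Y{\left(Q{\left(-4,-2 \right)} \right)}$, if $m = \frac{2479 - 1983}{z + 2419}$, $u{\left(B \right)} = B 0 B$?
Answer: $\frac{16}{49} \approx 0.32653$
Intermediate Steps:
$u{\left(B \right)} = 0$ ($u{\left(B \right)} = 0 B = 0$)
$Q{\left(b,S \right)} = - \frac{3 S}{b}$ ($Q{\left(b,S \right)} = - 3 \frac{S}{b} = - \frac{3 S}{b}$)
$Y{\left(v \right)} = 0$ ($Y{\left(v \right)} = \left(v - 3\right) 0 = \left(-3 + v\right) 0 = 0$)
$m = \frac{16}{49}$ ($m = \frac{2479 - 1983}{-900 + 2419} = \frac{496}{1519} = 496 \cdot \frac{1}{1519} = \frac{16}{49} \approx 0.32653$)
$m + Y{\left(Q{\left(-4,-2 \right)} \right)} = \frac{16}{49} + 0 = \frac{16}{49}$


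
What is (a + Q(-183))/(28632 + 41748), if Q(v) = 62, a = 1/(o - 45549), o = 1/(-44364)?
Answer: 12528557753/14221938820806 ≈ 0.00088093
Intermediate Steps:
o = -1/44364 ≈ -2.2541e-5
a = -44364/2020735837 (a = 1/(-1/44364 - 45549) = 1/(-2020735837/44364) = -44364/2020735837 ≈ -2.1954e-5)
(a + Q(-183))/(28632 + 41748) = (-44364/2020735837 + 62)/(28632 + 41748) = (125285577530/2020735837)/70380 = (125285577530/2020735837)*(1/70380) = 12528557753/14221938820806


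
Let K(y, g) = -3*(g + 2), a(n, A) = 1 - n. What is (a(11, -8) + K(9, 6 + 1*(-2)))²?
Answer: 784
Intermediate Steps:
K(y, g) = -6 - 3*g (K(y, g) = -3*(2 + g) = -6 - 3*g)
(a(11, -8) + K(9, 6 + 1*(-2)))² = ((1 - 1*11) + (-6 - 3*(6 + 1*(-2))))² = ((1 - 11) + (-6 - 3*(6 - 2)))² = (-10 + (-6 - 3*4))² = (-10 + (-6 - 12))² = (-10 - 18)² = (-28)² = 784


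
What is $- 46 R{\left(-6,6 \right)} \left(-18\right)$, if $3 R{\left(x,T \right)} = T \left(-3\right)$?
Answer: $-4968$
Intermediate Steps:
$R{\left(x,T \right)} = - T$ ($R{\left(x,T \right)} = \frac{T \left(-3\right)}{3} = \frac{\left(-3\right) T}{3} = - T$)
$- 46 R{\left(-6,6 \right)} \left(-18\right) = - 46 \left(\left(-1\right) 6\right) \left(-18\right) = \left(-46\right) \left(-6\right) \left(-18\right) = 276 \left(-18\right) = -4968$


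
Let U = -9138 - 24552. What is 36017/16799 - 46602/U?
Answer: 332713288/94326385 ≈ 3.5273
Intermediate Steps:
U = -33690
36017/16799 - 46602/U = 36017/16799 - 46602/(-33690) = 36017*(1/16799) - 46602*(-1/33690) = 36017/16799 + 7767/5615 = 332713288/94326385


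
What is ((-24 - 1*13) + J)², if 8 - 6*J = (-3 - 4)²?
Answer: 69169/36 ≈ 1921.4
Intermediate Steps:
J = -41/6 (J = 4/3 - (-3 - 4)²/6 = 4/3 - ⅙*(-7)² = 4/3 - ⅙*49 = 4/3 - 49/6 = -41/6 ≈ -6.8333)
((-24 - 1*13) + J)² = ((-24 - 1*13) - 41/6)² = ((-24 - 13) - 41/6)² = (-37 - 41/6)² = (-263/6)² = 69169/36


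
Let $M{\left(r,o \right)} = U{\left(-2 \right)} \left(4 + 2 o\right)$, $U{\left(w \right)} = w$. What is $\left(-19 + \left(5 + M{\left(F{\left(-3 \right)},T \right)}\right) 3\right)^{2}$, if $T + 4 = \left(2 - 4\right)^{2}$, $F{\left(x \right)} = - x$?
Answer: $784$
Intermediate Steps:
$T = 0$ ($T = -4 + \left(2 - 4\right)^{2} = -4 + \left(-2\right)^{2} = -4 + 4 = 0$)
$M{\left(r,o \right)} = -8 - 4 o$ ($M{\left(r,o \right)} = - 2 \left(4 + 2 o\right) = -8 - 4 o$)
$\left(-19 + \left(5 + M{\left(F{\left(-3 \right)},T \right)}\right) 3\right)^{2} = \left(-19 + \left(5 - 8\right) 3\right)^{2} = \left(-19 - 9\right)^{2} = \left(-28\right)^{2} = 784$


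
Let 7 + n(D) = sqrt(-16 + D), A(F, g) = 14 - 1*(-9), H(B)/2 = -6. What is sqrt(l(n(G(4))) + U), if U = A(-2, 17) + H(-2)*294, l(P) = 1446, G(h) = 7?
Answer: I*sqrt(2059) ≈ 45.376*I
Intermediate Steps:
H(B) = -12 (H(B) = 2*(-6) = -12)
A(F, g) = 23 (A(F, g) = 14 + 9 = 23)
n(D) = -7 + sqrt(-16 + D)
U = -3505 (U = 23 - 12*294 = 23 - 3528 = -3505)
sqrt(l(n(G(4))) + U) = sqrt(1446 - 3505) = sqrt(-2059) = I*sqrt(2059)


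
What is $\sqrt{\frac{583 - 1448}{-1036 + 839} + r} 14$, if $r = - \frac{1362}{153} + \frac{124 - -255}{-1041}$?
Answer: $\frac{448 i \sqrt{57865756782}}{3486309} \approx 30.912 i$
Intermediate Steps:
$r = - \frac{163981}{17697}$ ($r = \left(-1362\right) \frac{1}{153} + \left(124 + 255\right) \left(- \frac{1}{1041}\right) = - \frac{454}{51} + 379 \left(- \frac{1}{1041}\right) = - \frac{454}{51} - \frac{379}{1041} = - \frac{163981}{17697} \approx -9.266$)
$\sqrt{\frac{583 - 1448}{-1036 + 839} + r} 14 = \sqrt{\frac{583 - 1448}{-1036 + 839} - \frac{163981}{17697}} \cdot 14 = \sqrt{- \frac{865}{-197} - \frac{163981}{17697}} \cdot 14 = \sqrt{\left(-865\right) \left(- \frac{1}{197}\right) - \frac{163981}{17697}} \cdot 14 = \sqrt{\frac{865}{197} - \frac{163981}{17697}} \cdot 14 = \sqrt{- \frac{16996352}{3486309}} \cdot 14 = \frac{32 i \sqrt{57865756782}}{3486309} \cdot 14 = \frac{448 i \sqrt{57865756782}}{3486309}$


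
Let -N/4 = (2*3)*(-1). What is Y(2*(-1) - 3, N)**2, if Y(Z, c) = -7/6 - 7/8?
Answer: 2401/576 ≈ 4.1684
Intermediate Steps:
N = 24 (N = -4*2*3*(-1) = -24*(-1) = -4*(-6) = 24)
Y(Z, c) = -49/24 (Y(Z, c) = -7*1/6 - 7*1/8 = -7/6 - 7/8 = -49/24)
Y(2*(-1) - 3, N)**2 = (-49/24)**2 = 2401/576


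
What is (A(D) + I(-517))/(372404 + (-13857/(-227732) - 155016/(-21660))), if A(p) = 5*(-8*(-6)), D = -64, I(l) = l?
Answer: -113862584020/153081962302901 ≈ -0.00074380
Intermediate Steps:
A(p) = 240 (A(p) = 5*48 = 240)
(A(D) + I(-517))/(372404 + (-13857/(-227732) - 155016/(-21660))) = (240 - 517)/(372404 + (-13857/(-227732) - 155016/(-21660))) = -277/(372404 + (-13857*(-1/227732) - 155016*(-1/21660))) = -277/(372404 + (13857/227732 + 12918/1805)) = -277/(372404 + 2966853861/411056260) = -277/153081962302901/411056260 = -277*411056260/153081962302901 = -113862584020/153081962302901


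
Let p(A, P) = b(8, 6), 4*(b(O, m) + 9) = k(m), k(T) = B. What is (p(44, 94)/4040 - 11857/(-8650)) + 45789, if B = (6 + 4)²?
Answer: 40004760867/873650 ≈ 45790.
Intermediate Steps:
B = 100 (B = 10² = 100)
k(T) = 100
b(O, m) = 16 (b(O, m) = -9 + (¼)*100 = -9 + 25 = 16)
p(A, P) = 16
(p(44, 94)/4040 - 11857/(-8650)) + 45789 = (16/4040 - 11857/(-8650)) + 45789 = (16*(1/4040) - 11857*(-1/8650)) + 45789 = (2/505 + 11857/8650) + 45789 = 1201017/873650 + 45789 = 40004760867/873650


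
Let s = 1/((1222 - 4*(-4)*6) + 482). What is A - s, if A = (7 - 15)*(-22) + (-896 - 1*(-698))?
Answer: -39601/1800 ≈ -22.001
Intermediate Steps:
s = 1/1800 (s = 1/((1222 + 16*6) + 482) = 1/((1222 + 96) + 482) = 1/(1318 + 482) = 1/1800 ≈ 0.00055556)
A = -22 (A = -8*(-22) + (-896 + 698) = 176 - 198 = -22)
A - s = -22 - 1*1/1800 = -22 - 1/1800 = -39601/1800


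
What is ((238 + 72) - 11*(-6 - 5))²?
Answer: 185761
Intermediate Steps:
((238 + 72) - 11*(-6 - 5))² = (310 - 11*(-11))² = (310 + 121)² = 431² = 185761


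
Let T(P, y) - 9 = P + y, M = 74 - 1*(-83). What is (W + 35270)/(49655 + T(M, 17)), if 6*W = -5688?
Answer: 17161/24919 ≈ 0.68867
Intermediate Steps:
W = -948 (W = (⅙)*(-5688) = -948)
M = 157 (M = 74 + 83 = 157)
T(P, y) = 9 + P + y (T(P, y) = 9 + (P + y) = 9 + P + y)
(W + 35270)/(49655 + T(M, 17)) = (-948 + 35270)/(49655 + (9 + 157 + 17)) = 34322/(49655 + 183) = 34322/49838 = 34322*(1/49838) = 17161/24919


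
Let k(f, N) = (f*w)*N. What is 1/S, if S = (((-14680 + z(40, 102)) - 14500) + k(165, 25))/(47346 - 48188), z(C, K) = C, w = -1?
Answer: 842/33265 ≈ 0.025312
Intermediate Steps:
k(f, N) = -N*f (k(f, N) = (f*(-1))*N = (-f)*N = -N*f)
S = 33265/842 (S = (((-14680 + 40) - 14500) - 1*25*165)/(47346 - 48188) = ((-14640 - 14500) - 4125)/(-842) = (-29140 - 4125)*(-1/842) = -33265*(-1/842) = 33265/842 ≈ 39.507)
1/S = 1/(33265/842) = 842/33265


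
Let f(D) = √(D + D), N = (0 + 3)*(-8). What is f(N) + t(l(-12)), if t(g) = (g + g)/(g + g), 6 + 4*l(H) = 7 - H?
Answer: 1 + 4*I*√3 ≈ 1.0 + 6.9282*I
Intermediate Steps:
l(H) = ¼ - H/4 (l(H) = -3/2 + (7 - H)/4 = -3/2 + (7/4 - H/4) = ¼ - H/4)
N = -24 (N = 3*(-8) = -24)
t(g) = 1 (t(g) = (2*g)/((2*g)) = (2*g)*(1/(2*g)) = 1)
f(D) = √2*√D (f(D) = √(2*D) = √2*√D)
f(N) + t(l(-12)) = √2*√(-24) + 1 = √2*(2*I*√6) + 1 = 4*I*√3 + 1 = 1 + 4*I*√3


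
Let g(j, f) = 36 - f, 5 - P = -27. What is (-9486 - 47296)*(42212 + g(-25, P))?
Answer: -2397108912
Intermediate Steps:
P = 32 (P = 5 - 1*(-27) = 5 + 27 = 32)
(-9486 - 47296)*(42212 + g(-25, P)) = (-9486 - 47296)*(42212 + (36 - 1*32)) = -56782*(42212 + (36 - 32)) = -56782*(42212 + 4) = -56782*42216 = -2397108912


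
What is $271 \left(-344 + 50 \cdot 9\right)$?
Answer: $28726$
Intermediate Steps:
$271 \left(-344 + 50 \cdot 9\right) = 271 \left(-344 + 450\right) = 271 \cdot 106 = 28726$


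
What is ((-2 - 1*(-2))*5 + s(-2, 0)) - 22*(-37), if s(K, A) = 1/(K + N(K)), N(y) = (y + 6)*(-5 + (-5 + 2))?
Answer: 27675/34 ≈ 813.97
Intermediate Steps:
N(y) = -48 - 8*y (N(y) = (6 + y)*(-5 - 3) = (6 + y)*(-8) = -48 - 8*y)
s(K, A) = 1/(-48 - 7*K) (s(K, A) = 1/(K + (-48 - 8*K)) = 1/(-48 - 7*K))
((-2 - 1*(-2))*5 + s(-2, 0)) - 22*(-37) = ((-2 - 1*(-2))*5 - 1/(48 + 7*(-2))) - 22*(-37) = ((-2 + 2)*5 - 1/(48 - 14)) + 814 = (0*5 - 1/34) + 814 = (0 - 1*1/34) + 814 = (0 - 1/34) + 814 = -1/34 + 814 = 27675/34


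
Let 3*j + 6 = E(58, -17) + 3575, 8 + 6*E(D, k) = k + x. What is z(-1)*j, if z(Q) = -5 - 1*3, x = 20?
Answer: -85636/9 ≈ -9515.1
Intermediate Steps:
E(D, k) = 2 + k/6 (E(D, k) = -4/3 + (k + 20)/6 = -4/3 + (20 + k)/6 = -4/3 + (10/3 + k/6) = 2 + k/6)
j = 21409/18 (j = -2 + ((2 + (1/6)*(-17)) + 3575)/3 = -2 + ((2 - 17/6) + 3575)/3 = -2 + (-5/6 + 3575)/3 = -2 + (1/3)*(21445/6) = -2 + 21445/18 = 21409/18 ≈ 1189.4)
z(Q) = -8 (z(Q) = -5 - 3 = -8)
z(-1)*j = -8*21409/18 = -85636/9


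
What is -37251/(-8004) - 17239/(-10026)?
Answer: 85243247/13374684 ≈ 6.3735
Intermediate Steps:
-37251/(-8004) - 17239/(-10026) = -37251*(-1/8004) - 17239*(-1/10026) = 12417/2668 + 17239/10026 = 85243247/13374684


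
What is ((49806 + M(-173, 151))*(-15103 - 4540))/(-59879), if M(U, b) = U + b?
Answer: 977907112/59879 ≈ 16331.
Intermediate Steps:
((49806 + M(-173, 151))*(-15103 - 4540))/(-59879) = ((49806 + (-173 + 151))*(-15103 - 4540))/(-59879) = ((49806 - 22)*(-19643))*(-1/59879) = (49784*(-19643))*(-1/59879) = -977907112*(-1/59879) = 977907112/59879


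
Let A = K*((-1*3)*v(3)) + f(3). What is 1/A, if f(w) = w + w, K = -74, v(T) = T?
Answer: 1/672 ≈ 0.0014881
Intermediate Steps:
f(w) = 2*w
A = 672 (A = -74*(-1*3)*3 + 2*3 = -(-222)*3 + 6 = -74*(-9) + 6 = 666 + 6 = 672)
1/A = 1/672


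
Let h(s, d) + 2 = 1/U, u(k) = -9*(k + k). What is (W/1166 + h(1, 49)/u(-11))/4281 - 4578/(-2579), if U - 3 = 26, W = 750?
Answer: 1988268401453/1119990587958 ≈ 1.7753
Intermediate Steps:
U = 29 (U = 3 + 26 = 29)
u(k) = -18*k
h(s, d) = -57/29 (h(s, d) = -2 + 1/29 = -57/29)
(W/1166 + h(1, 49)/u(-11))/4281 - 4578/(-2579) = (750/1166 - 57/(29*((-18*(-11)))))/4281 - 4578/(-2579) = (750*(1/1166) - 57/29/198)*(1/4281) - 4578*(-1/2579) = (375/583 - 57/29*1/198)*(1/4281) + 4578/2579 = (375/583 - 19/1914)*(1/4281) + 4578/2579 = (64243/101442)*(1/4281) + 4578/2579 = 64243/434273202 + 4578/2579 = 1988268401453/1119990587958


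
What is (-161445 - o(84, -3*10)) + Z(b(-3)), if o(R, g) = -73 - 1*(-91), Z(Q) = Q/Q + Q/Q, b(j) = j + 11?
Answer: -161461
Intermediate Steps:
b(j) = 11 + j
Z(Q) = 2 (Z(Q) = 1 + 1 = 2)
o(R, g) = 18 (o(R, g) = -73 + 91 = 18)
(-161445 - o(84, -3*10)) + Z(b(-3)) = (-161445 - 1*18) + 2 = (-161445 - 18) + 2 = -161463 + 2 = -161461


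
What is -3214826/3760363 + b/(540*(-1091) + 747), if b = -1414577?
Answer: 3427741896833/2212571266659 ≈ 1.5492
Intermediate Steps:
-3214826/3760363 + b/(540*(-1091) + 747) = -3214826/3760363 - 1414577/(540*(-1091) + 747) = -3214826*1/3760363 - 1414577/(-589140 + 747) = -3214826/3760363 - 1414577/(-588393) = -3214826/3760363 - 1414577*(-1/588393) = -3214826/3760363 + 1414577/588393 = 3427741896833/2212571266659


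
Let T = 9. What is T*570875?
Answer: 5137875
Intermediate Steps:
T*570875 = 9*570875 = 5137875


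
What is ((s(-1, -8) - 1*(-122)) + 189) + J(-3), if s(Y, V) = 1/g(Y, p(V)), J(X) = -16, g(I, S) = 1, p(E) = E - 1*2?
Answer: 296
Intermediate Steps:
p(E) = -2 + E (p(E) = E - 2 = -2 + E)
s(Y, V) = 1 (s(Y, V) = 1/1 = 1)
((s(-1, -8) - 1*(-122)) + 189) + J(-3) = ((1 - 1*(-122)) + 189) - 16 = ((1 + 122) + 189) - 16 = (123 + 189) - 16 = 312 - 16 = 296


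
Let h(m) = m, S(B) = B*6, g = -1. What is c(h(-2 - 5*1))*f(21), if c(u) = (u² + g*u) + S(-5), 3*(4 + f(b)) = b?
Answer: 78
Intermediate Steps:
S(B) = 6*B
f(b) = -4 + b/3
c(u) = -30 + u² - u (c(u) = (u² - u) + 6*(-5) = (u² - u) - 30 = -30 + u² - u)
c(h(-2 - 5*1))*f(21) = (-30 + (-2 - 5*1)² - (-2 - 5*1))*(-4 + (⅓)*21) = (-30 + (-2 - 5)² - (-2 - 5))*(-4 + 7) = (-30 + (-7)² - 1*(-7))*3 = (-30 + 49 + 7)*3 = 26*3 = 78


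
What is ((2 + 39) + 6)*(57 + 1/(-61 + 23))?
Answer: 101755/38 ≈ 2677.8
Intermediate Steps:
((2 + 39) + 6)*(57 + 1/(-61 + 23)) = (41 + 6)*(57 + 1/(-38)) = 47*(57 - 1/38) = 47*(2165/38) = 101755/38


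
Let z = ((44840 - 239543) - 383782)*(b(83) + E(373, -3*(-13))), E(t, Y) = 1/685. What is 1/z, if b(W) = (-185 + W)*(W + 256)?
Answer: 137/2740390927513 ≈ 4.9993e-11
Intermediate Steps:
b(W) = (-185 + W)*(256 + W)
E(t, Y) = 1/685
z = 2740390927513/137 (z = ((44840 - 239543) - 383782)*((-47360 + 83² + 71*83) + 1/685) = (-194703 - 383782)*((-47360 + 6889 + 5893) + 1/685) = -578485*(-34578 + 1/685) = -578485*(-23685929/685) = 2740390927513/137 ≈ 2.0003e+10)
1/z = 1/(2740390927513/137) = 137/2740390927513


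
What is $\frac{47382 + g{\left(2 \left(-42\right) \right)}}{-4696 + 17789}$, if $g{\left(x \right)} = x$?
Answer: $\frac{47298}{13093} \approx 3.6125$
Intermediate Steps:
$\frac{47382 + g{\left(2 \left(-42\right) \right)}}{-4696 + 17789} = \frac{47382 + 2 \left(-42\right)}{-4696 + 17789} = \frac{47382 - 84}{13093} = 47298 \cdot \frac{1}{13093} = \frac{47298}{13093}$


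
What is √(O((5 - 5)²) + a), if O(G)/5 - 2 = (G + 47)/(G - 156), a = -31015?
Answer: I*√188643585/78 ≈ 176.09*I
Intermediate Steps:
O(G) = 10 + 5*(47 + G)/(-156 + G) (O(G) = 10 + 5*((G + 47)/(G - 156)) = 10 + 5*((47 + G)/(-156 + G)) = 10 + 5*(47 + G)/(-156 + G))
√(O((5 - 5)²) + a) = √(5*(-265 + 3*(5 - 5)²)/(-156 + (5 - 5)²) - 31015) = √(5*(-265 + 3*0²)/(-156 + 0²) - 31015) = √(5*(-265 + 3*0)/(-156 + 0) - 31015) = √(5*(-265 + 0)/(-156) - 31015) = √(5*(-1/156)*(-265) - 31015) = √(1325/156 - 31015) = √(-4837015/156) = I*√188643585/78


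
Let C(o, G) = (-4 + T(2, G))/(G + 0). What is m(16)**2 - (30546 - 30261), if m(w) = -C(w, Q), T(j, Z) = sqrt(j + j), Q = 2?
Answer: -284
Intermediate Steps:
T(j, Z) = sqrt(2)*sqrt(j) (T(j, Z) = sqrt(2*j) = sqrt(2)*sqrt(j))
C(o, G) = -2/G (C(o, G) = (-4 + sqrt(2)*sqrt(2))/(G + 0) = (-4 + 2)/G = -2/G)
m(w) = 1 (m(w) = -(-2)/2 = -1*(-1) = 1)
m(16)**2 - (30546 - 30261) = 1**2 - (30546 - 30261) = 1 - 1*285 = 1 - 285 = -284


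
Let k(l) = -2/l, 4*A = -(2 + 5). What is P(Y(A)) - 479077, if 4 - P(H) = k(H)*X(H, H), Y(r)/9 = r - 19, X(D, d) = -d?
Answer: -479075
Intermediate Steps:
A = -7/4 (A = (-(2 + 5))/4 = (-1*7)/4 = (¼)*(-7) = -7/4 ≈ -1.7500)
Y(r) = -171 + 9*r (Y(r) = 9*(r - 19) = 9*(-19 + r) = -171 + 9*r)
P(H) = 2 (P(H) = 4 - (-2/H)*(-H) = 4 - 1*2 = 4 - 2 = 2)
P(Y(A)) - 479077 = 2 - 479077 = -479075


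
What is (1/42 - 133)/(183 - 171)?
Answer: -5585/504 ≈ -11.081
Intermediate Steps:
(1/42 - 133)/(183 - 171) = (1/42 - 133)/12 = -5585/42*1/12 = -5585/504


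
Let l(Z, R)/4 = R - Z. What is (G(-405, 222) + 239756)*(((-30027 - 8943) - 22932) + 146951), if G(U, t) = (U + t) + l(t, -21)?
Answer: 20292776449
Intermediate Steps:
l(Z, R) = -4*Z + 4*R (l(Z, R) = 4*(R - Z) = -4*Z + 4*R)
G(U, t) = -84 + U - 3*t (G(U, t) = (U + t) + (-4*t + 4*(-21)) = (U + t) + (-4*t - 84) = (U + t) + (-84 - 4*t) = -84 + U - 3*t)
(G(-405, 222) + 239756)*(((-30027 - 8943) - 22932) + 146951) = ((-84 - 405 - 3*222) + 239756)*(((-30027 - 8943) - 22932) + 146951) = ((-84 - 405 - 666) + 239756)*((-38970 - 22932) + 146951) = (-1155 + 239756)*(-61902 + 146951) = 238601*85049 = 20292776449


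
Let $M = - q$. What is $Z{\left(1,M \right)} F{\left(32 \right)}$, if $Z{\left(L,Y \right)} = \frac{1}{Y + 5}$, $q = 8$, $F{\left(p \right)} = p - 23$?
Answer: $-3$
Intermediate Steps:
$F{\left(p \right)} = -23 + p$
$M = -8$ ($M = \left(-1\right) 8 = -8$)
$Z{\left(L,Y \right)} = \frac{1}{5 + Y}$
$Z{\left(1,M \right)} F{\left(32 \right)} = \frac{-23 + 32}{5 - 8} = \frac{1}{-3} \cdot 9 = \left(- \frac{1}{3}\right) 9 = -3$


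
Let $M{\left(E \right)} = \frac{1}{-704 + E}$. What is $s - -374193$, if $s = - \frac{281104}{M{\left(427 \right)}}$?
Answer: $78240001$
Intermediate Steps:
$s = 77865808$ ($s = - \frac{281104}{\frac{1}{-704 + 427}} = - \frac{281104}{\frac{1}{-277}} = - \frac{281104}{- \frac{1}{277}} = \left(-281104\right) \left(-277\right) = 77865808$)
$s - -374193 = 77865808 - -374193 = 77865808 + 374193 = 78240001$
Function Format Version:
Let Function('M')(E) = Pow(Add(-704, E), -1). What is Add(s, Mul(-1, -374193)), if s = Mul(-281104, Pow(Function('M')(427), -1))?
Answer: 78240001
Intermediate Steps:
s = 77865808 (s = Mul(-281104, Pow(Pow(Add(-704, 427), -1), -1)) = Mul(-281104, Pow(Pow(-277, -1), -1)) = Mul(-281104, Pow(Rational(-1, 277), -1)) = Mul(-281104, -277) = 77865808)
Add(s, Mul(-1, -374193)) = Add(77865808, Mul(-1, -374193)) = Add(77865808, 374193) = 78240001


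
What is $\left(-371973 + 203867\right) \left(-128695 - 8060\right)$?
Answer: $22989336030$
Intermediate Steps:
$\left(-371973 + 203867\right) \left(-128695 - 8060\right) = - 168106 \left(-128695 - 8060\right) = \left(-168106\right) \left(-136755\right) = 22989336030$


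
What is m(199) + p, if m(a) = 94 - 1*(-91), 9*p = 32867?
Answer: 34532/9 ≈ 3836.9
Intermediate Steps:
p = 32867/9 (p = (1/9)*32867 = 32867/9 ≈ 3651.9)
m(a) = 185 (m(a) = 94 + 91 = 185)
m(199) + p = 185 + 32867/9 = 34532/9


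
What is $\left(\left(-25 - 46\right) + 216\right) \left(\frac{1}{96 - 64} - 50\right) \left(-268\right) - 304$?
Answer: $\frac{15531853}{8} \approx 1.9415 \cdot 10^{6}$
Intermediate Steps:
$\left(\left(-25 - 46\right) + 216\right) \left(\frac{1}{96 - 64} - 50\right) \left(-268\right) - 304 = \left(\left(-25 - 46\right) + 216\right) \left(\frac{1}{32} - 50\right) \left(-268\right) - 304 = \left(-71 + 216\right) \left(\frac{1}{32} - 50\right) \left(-268\right) - 304 = 145 \left(- \frac{1599}{32}\right) \left(-268\right) - 304 = \left(- \frac{231855}{32}\right) \left(-268\right) - 304 = \frac{15534285}{8} - 304 = \frac{15531853}{8}$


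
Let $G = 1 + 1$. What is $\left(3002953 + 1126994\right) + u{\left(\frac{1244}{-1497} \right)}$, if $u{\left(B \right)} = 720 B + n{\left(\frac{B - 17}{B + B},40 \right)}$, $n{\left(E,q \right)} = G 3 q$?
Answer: $\frac{2060664753}{499} \approx 4.1296 \cdot 10^{6}$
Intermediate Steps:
$G = 2$
$n{\left(E,q \right)} = 6 q$ ($n{\left(E,q \right)} = 2 \cdot 3 q = 6 q$)
$u{\left(B \right)} = 240 + 720 B$ ($u{\left(B \right)} = 720 B + 6 \cdot 40 = 720 B + 240 = 240 + 720 B$)
$\left(3002953 + 1126994\right) + u{\left(\frac{1244}{-1497} \right)} = \left(3002953 + 1126994\right) + \left(240 + 720 \frac{1244}{-1497}\right) = 4129947 + \left(240 + 720 \cdot 1244 \left(- \frac{1}{1497}\right)\right) = 4129947 + \left(240 + 720 \left(- \frac{1244}{1497}\right)\right) = 4129947 + \left(240 - \frac{298560}{499}\right) = 4129947 - \frac{178800}{499} = \frac{2060664753}{499}$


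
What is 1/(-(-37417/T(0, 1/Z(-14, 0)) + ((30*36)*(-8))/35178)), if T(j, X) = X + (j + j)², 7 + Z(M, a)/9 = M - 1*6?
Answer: -5863/53308335213 ≈ -1.0998e-7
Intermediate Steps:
Z(M, a) = -117 + 9*M (Z(M, a) = -63 + 9*(M - 1*6) = -63 + 9*(M - 6) = -63 + 9*(-6 + M) = -63 + (-54 + 9*M) = -117 + 9*M)
T(j, X) = X + 4*j² (T(j, X) = X + (2*j)² = X + 4*j²)
1/(-(-37417/T(0, 1/Z(-14, 0)) + ((30*36)*(-8))/35178)) = 1/(-(-37417/(1/(-117 + 9*(-14)) + 4*0²) + ((30*36)*(-8))/35178)) = 1/(-(-37417/(1/(-117 - 126) + 4*0) + (1080*(-8))*(1/35178))) = 1/(-(-37417/(1/(-243) + 0) - 8640*1/35178)) = 1/(-(-37417/(-1/243 + 0) - 1440/5863)) = 1/(-(-37417/(-1/243) - 1440/5863)) = 1/(-(-37417*(-243) - 1440/5863)) = 1/(-(9092331 - 1440/5863)) = 1/(-1*53308335213/5863) = 1/(-53308335213/5863) = -5863/53308335213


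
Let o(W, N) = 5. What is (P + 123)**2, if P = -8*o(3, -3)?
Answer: 6889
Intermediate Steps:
P = -40 (P = -8*5 = -40)
(P + 123)**2 = (-40 + 123)**2 = 83**2 = 6889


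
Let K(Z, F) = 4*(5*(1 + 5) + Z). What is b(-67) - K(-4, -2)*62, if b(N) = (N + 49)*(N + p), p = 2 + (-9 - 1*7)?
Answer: -4990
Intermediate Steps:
K(Z, F) = 120 + 4*Z (K(Z, F) = 4*(5*6 + Z) = 4*(30 + Z) = 120 + 4*Z)
p = -14 (p = 2 + (-9 - 7) = 2 - 16 = -14)
b(N) = (-14 + N)*(49 + N) (b(N) = (N + 49)*(N - 14) = (49 + N)*(-14 + N) = (-14 + N)*(49 + N))
b(-67) - K(-4, -2)*62 = (-686 + (-67)**2 + 35*(-67)) - (120 + 4*(-4))*62 = (-686 + 4489 - 2345) - (120 - 16)*62 = 1458 - 104*62 = 1458 - 1*6448 = 1458 - 6448 = -4990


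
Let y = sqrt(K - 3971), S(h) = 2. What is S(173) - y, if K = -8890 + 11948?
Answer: 2 - I*sqrt(913) ≈ 2.0 - 30.216*I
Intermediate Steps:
K = 3058
y = I*sqrt(913) (y = sqrt(3058 - 3971) = sqrt(-913) = I*sqrt(913) ≈ 30.216*I)
S(173) - y = 2 - I*sqrt(913)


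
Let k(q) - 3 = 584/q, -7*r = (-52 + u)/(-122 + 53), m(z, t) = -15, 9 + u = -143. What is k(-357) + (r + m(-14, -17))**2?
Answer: 316233100/1321971 ≈ 239.21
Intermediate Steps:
u = -152 (u = -9 - 143 = -152)
r = -68/161 (r = -(-52 - 152)/(7*(-122 + 53)) = -(-204)/(7*(-69)) = -(-204)*(-1)/(7*69) = -1/7*68/23 = -68/161 ≈ -0.42236)
k(q) = 3 + 584/q
k(-357) + (r + m(-14, -17))**2 = (3 + 584/(-357)) + (-68/161 - 15)**2 = (3 + 584*(-1/357)) + (-2483/161)**2 = (3 - 584/357) + 6165289/25921 = 487/357 + 6165289/25921 = 316233100/1321971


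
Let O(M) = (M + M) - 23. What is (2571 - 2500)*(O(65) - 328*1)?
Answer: -15691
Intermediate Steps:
O(M) = -23 + 2*M (O(M) = 2*M - 23 = -23 + 2*M)
(2571 - 2500)*(O(65) - 328*1) = (2571 - 2500)*((-23 + 2*65) - 328*1) = 71*((-23 + 130) - 328) = 71*(107 - 328) = 71*(-221) = -15691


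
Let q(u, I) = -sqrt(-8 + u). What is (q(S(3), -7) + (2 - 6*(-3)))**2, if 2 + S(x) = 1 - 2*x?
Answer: (20 - I*sqrt(15))**2 ≈ 385.0 - 154.92*I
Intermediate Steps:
S(x) = -1 - 2*x (S(x) = -2 + (1 - 2*x) = -1 - 2*x)
(q(S(3), -7) + (2 - 6*(-3)))**2 = (-sqrt(-8 + (-1 - 2*3)) + (2 - 6*(-3)))**2 = (-sqrt(-8 + (-1 - 6)) + (2 + 18))**2 = (-sqrt(-8 - 7) + 20)**2 = (-sqrt(-15) + 20)**2 = (-I*sqrt(15) + 20)**2 = (20 - I*sqrt(15))**2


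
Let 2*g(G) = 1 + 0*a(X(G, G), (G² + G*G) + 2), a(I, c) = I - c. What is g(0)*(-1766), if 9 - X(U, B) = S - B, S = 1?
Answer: -883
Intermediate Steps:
X(U, B) = 8 + B (X(U, B) = 9 - (1 - B) = 9 + (-1 + B) = 8 + B)
g(G) = ½ (g(G) = (1 + 0*((8 + G) - ((G² + G*G) + 2)))/2 = (1 + 0*((8 + G) - ((G² + G²) + 2)))/2 = (1 + 0*((8 + G) - (2*G² + 2)))/2 = (1 + 0*((8 + G) - (2 + 2*G²)))/2 = (1 + 0*((8 + G) + (-2 - 2*G²)))/2 = (1 + 0*(6 + G - 2*G²))/2 = (1 + 0)/2 = (½)*1 = ½)
g(0)*(-1766) = (½)*(-1766) = -883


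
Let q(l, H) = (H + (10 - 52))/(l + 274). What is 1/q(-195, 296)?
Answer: 79/254 ≈ 0.31102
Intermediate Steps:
q(l, H) = (-42 + H)/(274 + l) (q(l, H) = (H - 42)/(274 + l) = (-42 + H)/(274 + l))
1/q(-195, 296) = 1/((-42 + 296)/(274 - 195)) = 1/(254/79) = 79/254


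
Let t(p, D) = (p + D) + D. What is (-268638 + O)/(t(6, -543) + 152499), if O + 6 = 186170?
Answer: -82474/151419 ≈ -0.54467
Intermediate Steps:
t(p, D) = p + 2*D (t(p, D) = (D + p) + D = p + 2*D)
O = 186164 (O = -6 + 186170 = 186164)
(-268638 + O)/(t(6, -543) + 152499) = (-268638 + 186164)/((6 + 2*(-543)) + 152499) = -82474/((6 - 1086) + 152499) = -82474/(-1080 + 152499) = -82474/151419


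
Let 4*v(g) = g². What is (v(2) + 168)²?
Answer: 28561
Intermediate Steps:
v(g) = g²/4
(v(2) + 168)² = ((¼)*2² + 168)² = ((¼)*4 + 168)² = (1 + 168)² = 169² = 28561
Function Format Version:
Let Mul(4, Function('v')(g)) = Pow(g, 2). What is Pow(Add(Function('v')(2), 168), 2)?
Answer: 28561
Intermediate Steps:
Function('v')(g) = Mul(Rational(1, 4), Pow(g, 2))
Pow(Add(Function('v')(2), 168), 2) = Pow(Add(Mul(Rational(1, 4), Pow(2, 2)), 168), 2) = Pow(Add(Mul(Rational(1, 4), 4), 168), 2) = Pow(Add(1, 168), 2) = Pow(169, 2) = 28561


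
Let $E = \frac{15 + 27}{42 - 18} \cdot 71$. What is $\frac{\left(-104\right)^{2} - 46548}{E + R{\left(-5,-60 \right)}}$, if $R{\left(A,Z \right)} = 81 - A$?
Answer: $- \frac{142928}{841} \approx -169.95$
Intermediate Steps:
$E = \frac{497}{4}$ ($E = \frac{42}{24} \cdot 71 = 42 \cdot \frac{1}{24} \cdot 71 = \frac{7}{4} \cdot 71 = \frac{497}{4} \approx 124.25$)
$\frac{\left(-104\right)^{2} - 46548}{E + R{\left(-5,-60 \right)}} = \frac{\left(-104\right)^{2} - 46548}{\frac{497}{4} + \left(81 - -5\right)} = \frac{10816 - 46548}{\frac{497}{4} + \left(81 + 5\right)} = - \frac{35732}{\frac{497}{4} + 86} = - \frac{35732}{\frac{841}{4}} = \left(-35732\right) \frac{4}{841} = - \frac{142928}{841}$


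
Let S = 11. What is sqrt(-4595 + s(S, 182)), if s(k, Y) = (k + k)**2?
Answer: I*sqrt(4111) ≈ 64.117*I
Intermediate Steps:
s(k, Y) = 4*k**2 (s(k, Y) = (2*k)**2 = 4*k**2)
sqrt(-4595 + s(S, 182)) = sqrt(-4595 + 4*11**2) = sqrt(-4595 + 4*121) = sqrt(-4595 + 484) = sqrt(-4111) = I*sqrt(4111)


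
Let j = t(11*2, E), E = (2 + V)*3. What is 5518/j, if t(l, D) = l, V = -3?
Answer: 2759/11 ≈ 250.82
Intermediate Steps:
E = -3 (E = (2 - 3)*3 = -1*3 = -3)
j = 22 (j = 11*2 = 22)
5518/j = 5518/22 = 5518*(1/22) = 2759/11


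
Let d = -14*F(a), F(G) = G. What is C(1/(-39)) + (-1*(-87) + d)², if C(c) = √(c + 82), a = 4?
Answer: 961 + √124683/39 ≈ 970.05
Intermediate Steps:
d = -56 (d = -14*4 = -56)
C(c) = √(82 + c)
C(1/(-39)) + (-1*(-87) + d)² = √(82 + 1/(-39)) + (-1*(-87) - 56)² = √(82 - 1/39) + (87 - 56)² = √(3197/39) + 31² = √124683/39 + 961 = 961 + √124683/39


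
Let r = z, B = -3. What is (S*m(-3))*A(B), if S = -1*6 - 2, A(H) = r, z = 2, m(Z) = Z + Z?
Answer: 96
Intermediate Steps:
m(Z) = 2*Z
r = 2
A(H) = 2
S = -8 (S = -6 - 2 = -8)
(S*m(-3))*A(B) = -16*(-3)*2 = -8*(-6)*2 = 48*2 = 96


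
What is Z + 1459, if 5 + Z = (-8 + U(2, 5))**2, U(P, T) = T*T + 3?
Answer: 1854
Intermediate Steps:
U(P, T) = 3 + T**2 (U(P, T) = T**2 + 3 = 3 + T**2)
Z = 395 (Z = -5 + (-8 + (3 + 5**2))**2 = -5 + (-8 + (3 + 25))**2 = -5 + (-8 + 28)**2 = -5 + 20**2 = -5 + 400 = 395)
Z + 1459 = 395 + 1459 = 1854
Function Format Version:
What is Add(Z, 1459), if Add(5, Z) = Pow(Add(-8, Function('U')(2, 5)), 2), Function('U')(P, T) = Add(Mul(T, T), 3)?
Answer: 1854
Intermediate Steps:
Function('U')(P, T) = Add(3, Pow(T, 2)) (Function('U')(P, T) = Add(Pow(T, 2), 3) = Add(3, Pow(T, 2)))
Z = 395 (Z = Add(-5, Pow(Add(-8, Add(3, Pow(5, 2))), 2)) = Add(-5, Pow(Add(-8, Add(3, 25)), 2)) = Add(-5, Pow(Add(-8, 28), 2)) = Add(-5, Pow(20, 2)) = Add(-5, 400) = 395)
Add(Z, 1459) = Add(395, 1459) = 1854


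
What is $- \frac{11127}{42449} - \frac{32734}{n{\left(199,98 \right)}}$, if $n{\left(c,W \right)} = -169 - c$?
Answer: $\frac{692715415}{7810616} \approx 88.689$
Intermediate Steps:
$- \frac{11127}{42449} - \frac{32734}{n{\left(199,98 \right)}} = - \frac{11127}{42449} - \frac{32734}{-169 - 199} = \left(-11127\right) \frac{1}{42449} - \frac{32734}{-169 - 199} = - \frac{11127}{42449} - \frac{32734}{-368} = - \frac{11127}{42449} - - \frac{16367}{184} = - \frac{11127}{42449} + \frac{16367}{184} = \frac{692715415}{7810616}$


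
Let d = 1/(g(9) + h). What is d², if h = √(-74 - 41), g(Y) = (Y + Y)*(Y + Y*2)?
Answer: (486 + I*√115)⁻² ≈ 4.2276e-6 - 1.8666e-7*I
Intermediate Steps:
g(Y) = 6*Y² (g(Y) = (2*Y)*(Y + 2*Y) = (2*Y)*(3*Y) = 6*Y²)
h = I*√115 (h = √(-115) = I*√115 ≈ 10.724*I)
d = 1/(486 + I*√115) (d = 1/(6*9² + I*√115) = 1/(6*81 + I*√115) = 1/(486 + I*√115) ≈ 0.0020566 - 4.538e-5*I)
d² = (486/236311 - I*√115/236311)²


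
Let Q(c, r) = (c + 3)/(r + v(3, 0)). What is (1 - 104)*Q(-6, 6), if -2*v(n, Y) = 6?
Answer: 103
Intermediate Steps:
v(n, Y) = -3 (v(n, Y) = -1/2*6 = -3)
Q(c, r) = (3 + c)/(-3 + r) (Q(c, r) = (c + 3)/(r - 3) = (3 + c)/(-3 + r))
(1 - 104)*Q(-6, 6) = (1 - 104)*((3 - 6)/(-3 + 6)) = -103*(-3)/3 = -103*(-1) = 103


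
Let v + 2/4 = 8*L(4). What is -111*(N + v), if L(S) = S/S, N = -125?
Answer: 26085/2 ≈ 13043.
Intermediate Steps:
L(S) = 1
v = 15/2 (v = -½ + 8*1 = -½ + 8 = 15/2 ≈ 7.5000)
-111*(N + v) = -111*(-125 + 15/2) = -111*(-235/2) = 26085/2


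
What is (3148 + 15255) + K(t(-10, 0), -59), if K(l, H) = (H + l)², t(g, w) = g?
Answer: 23164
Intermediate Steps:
(3148 + 15255) + K(t(-10, 0), -59) = (3148 + 15255) + (-59 - 10)² = 18403 + (-69)² = 18403 + 4761 = 23164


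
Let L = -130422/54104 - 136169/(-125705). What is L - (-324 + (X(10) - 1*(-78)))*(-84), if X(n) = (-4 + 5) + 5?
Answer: -68560038370567/3400571660 ≈ -20161.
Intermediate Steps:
X(n) = 6 (X(n) = 1 + 5 = 6)
L = -4513704967/3400571660 (L = -130422*1/54104 - 136169*(-1/125705) = -65211/27052 + 136169/125705 = -4513704967/3400571660 ≈ -1.3273)
L - (-324 + (X(10) - 1*(-78)))*(-84) = -4513704967/3400571660 - (-324 + (6 - 1*(-78)))*(-84) = -4513704967/3400571660 - (-324 + (6 + 78))*(-84) = -4513704967/3400571660 - (-324 + 84)*(-84) = -4513704967/3400571660 - (-240)*(-84) = -4513704967/3400571660 - 1*20160 = -4513704967/3400571660 - 20160 = -68560038370567/3400571660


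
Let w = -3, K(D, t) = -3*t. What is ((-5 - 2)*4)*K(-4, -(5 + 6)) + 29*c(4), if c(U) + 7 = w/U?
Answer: -4595/4 ≈ -1148.8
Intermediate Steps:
c(U) = -7 - 3/U
((-5 - 2)*4)*K(-4, -(5 + 6)) + 29*c(4) = ((-5 - 2)*4)*(-(-3)*(5 + 6)) + 29*(-7 - 3/4) = (-7*4)*(-(-3)*11) + 29*(-7 - 3*¼) = -(-84)*(-11) + 29*(-7 - ¾) = -28*33 + 29*(-31/4) = -924 - 899/4 = -4595/4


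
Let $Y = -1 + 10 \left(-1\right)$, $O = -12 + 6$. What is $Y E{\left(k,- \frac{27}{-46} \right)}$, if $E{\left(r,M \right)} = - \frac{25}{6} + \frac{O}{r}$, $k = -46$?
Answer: $\frac{6127}{138} \approx 44.399$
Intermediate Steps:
$O = -6$
$E{\left(r,M \right)} = - \frac{25}{6} - \frac{6}{r}$
$Y = -11$ ($Y = -1 - 10 = -11$)
$Y E{\left(k,- \frac{27}{-46} \right)} = - 11 \left(- \frac{25}{6} - \frac{6}{-46}\right) = - 11 \left(- \frac{25}{6} - - \frac{3}{23}\right) = - 11 \left(- \frac{25}{6} + \frac{3}{23}\right) = \left(-11\right) \left(- \frac{557}{138}\right) = \frac{6127}{138}$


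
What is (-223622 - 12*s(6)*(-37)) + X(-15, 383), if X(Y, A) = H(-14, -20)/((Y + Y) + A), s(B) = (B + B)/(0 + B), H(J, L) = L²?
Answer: -78624702/353 ≈ -2.2273e+5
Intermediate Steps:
s(B) = 2 (s(B) = (2*B)/B = 2)
X(Y, A) = 400/(A + 2*Y) (X(Y, A) = (-20)²/((Y + Y) + A) = 400/(2*Y + A) = 400/(A + 2*Y))
(-223622 - 12*s(6)*(-37)) + X(-15, 383) = (-223622 - 12*2*(-37)) + 400/(383 + 2*(-15)) = (-223622 - 24*(-37)) + 400/(383 - 30) = (-223622 + 888) + 400/353 = -222734 + 400*(1/353) = -222734 + 400/353 = -78624702/353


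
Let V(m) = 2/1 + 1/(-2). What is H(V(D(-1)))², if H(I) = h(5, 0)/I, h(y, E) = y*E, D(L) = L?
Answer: 0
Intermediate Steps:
h(y, E) = E*y
V(m) = 3/2 (V(m) = 2*1 + 1*(-½) = 2 - ½ = 3/2)
H(I) = 0 (H(I) = (0*5)/I = 0/I = 0)
H(V(D(-1)))² = 0² = 0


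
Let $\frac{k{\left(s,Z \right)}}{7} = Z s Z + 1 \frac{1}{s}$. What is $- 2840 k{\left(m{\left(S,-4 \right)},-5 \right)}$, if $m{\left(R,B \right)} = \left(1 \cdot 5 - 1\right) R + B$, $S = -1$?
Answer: $3978485$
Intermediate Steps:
$m{\left(R,B \right)} = B + 4 R$ ($m{\left(R,B \right)} = \left(5 - 1\right) R + B = 4 R + B = B + 4 R$)
$k{\left(s,Z \right)} = \frac{7}{s} + 7 s Z^{2}$ ($k{\left(s,Z \right)} = 7 \left(Z s Z + 1 \frac{1}{s}\right) = 7 \left(s Z^{2} + \frac{1}{s}\right) = 7 \left(\frac{1}{s} + s Z^{2}\right) = \frac{7}{s} + 7 s Z^{2}$)
$- 2840 k{\left(m{\left(S,-4 \right)},-5 \right)} = - 2840 \left(\frac{7}{-4 + 4 \left(-1\right)} + 7 \left(-4 + 4 \left(-1\right)\right) \left(-5\right)^{2}\right) = - 2840 \left(\frac{7}{-4 - 4} + 7 \left(-4 - 4\right) 25\right) = - 2840 \left(\frac{7}{-8} + 7 \left(-8\right) 25\right) = - 2840 \left(7 \left(- \frac{1}{8}\right) - 1400\right) = - 2840 \left(- \frac{7}{8} - 1400\right) = \left(-2840\right) \left(- \frac{11207}{8}\right) = 3978485$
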